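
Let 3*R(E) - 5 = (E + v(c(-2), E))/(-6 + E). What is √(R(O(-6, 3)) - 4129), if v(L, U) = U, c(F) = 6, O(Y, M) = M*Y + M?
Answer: 2*I*√50554/7 ≈ 64.241*I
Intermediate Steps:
O(Y, M) = M + M*Y
R(E) = 5/3 + 2*E/(3*(-6 + E)) (R(E) = 5/3 + ((E + E)/(-6 + E))/3 = 5/3 + ((2*E)/(-6 + E))/3 = 5/3 + (2*E/(-6 + E))/3 = 5/3 + 2*E/(3*(-6 + E)))
√(R(O(-6, 3)) - 4129) = √((-30 + 7*(3*(1 - 6)))/(3*(-6 + 3*(1 - 6))) - 4129) = √((-30 + 7*(3*(-5)))/(3*(-6 + 3*(-5))) - 4129) = √((-30 + 7*(-15))/(3*(-6 - 15)) - 4129) = √((⅓)*(-30 - 105)/(-21) - 4129) = √((⅓)*(-1/21)*(-135) - 4129) = √(15/7 - 4129) = √(-28888/7) = 2*I*√50554/7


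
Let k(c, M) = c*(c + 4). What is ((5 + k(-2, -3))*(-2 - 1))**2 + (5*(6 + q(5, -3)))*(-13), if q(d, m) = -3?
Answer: -186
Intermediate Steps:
k(c, M) = c*(4 + c)
((5 + k(-2, -3))*(-2 - 1))**2 + (5*(6 + q(5, -3)))*(-13) = ((5 - 2*(4 - 2))*(-2 - 1))**2 + (5*(6 - 3))*(-13) = ((5 - 2*2)*(-3))**2 + (5*3)*(-13) = ((5 - 4)*(-3))**2 + 15*(-13) = (1*(-3))**2 - 195 = (-3)**2 - 195 = 9 - 195 = -186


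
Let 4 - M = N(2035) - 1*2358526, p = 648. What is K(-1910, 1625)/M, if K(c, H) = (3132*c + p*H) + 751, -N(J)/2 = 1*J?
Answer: -4928369/2362600 ≈ -2.0860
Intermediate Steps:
N(J) = -2*J
M = 2362600 (M = 4 - (-2*2035 - 1*2358526) = 4 - (-4070 - 2358526) = 4 - 1*(-2362596) = 4 + 2362596 = 2362600)
K(c, H) = 751 + 648*H + 3132*c (K(c, H) = (3132*c + 648*H) + 751 = (648*H + 3132*c) + 751 = 751 + 648*H + 3132*c)
K(-1910, 1625)/M = (751 + 648*1625 + 3132*(-1910))/2362600 = (751 + 1053000 - 5982120)*(1/2362600) = -4928369*1/2362600 = -4928369/2362600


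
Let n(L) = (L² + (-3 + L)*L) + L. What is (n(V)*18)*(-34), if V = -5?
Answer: -36720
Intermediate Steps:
n(L) = L + L² + L*(-3 + L) (n(L) = (L² + L*(-3 + L)) + L = L + L² + L*(-3 + L))
(n(V)*18)*(-34) = ((2*(-5)*(-1 - 5))*18)*(-34) = ((2*(-5)*(-6))*18)*(-34) = (60*18)*(-34) = 1080*(-34) = -36720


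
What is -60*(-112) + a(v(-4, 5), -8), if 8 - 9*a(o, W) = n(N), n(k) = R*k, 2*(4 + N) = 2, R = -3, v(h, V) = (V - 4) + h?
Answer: 60479/9 ≈ 6719.9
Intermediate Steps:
v(h, V) = -4 + V + h (v(h, V) = (-4 + V) + h = -4 + V + h)
N = -3 (N = -4 + (1/2)*2 = -4 + 1 = -3)
n(k) = -3*k
a(o, W) = -1/9 (a(o, W) = 8/9 - (-1)*(-3)/3 = 8/9 - 1/9*9 = 8/9 - 1 = -1/9)
-60*(-112) + a(v(-4, 5), -8) = -60*(-112) - 1/9 = 6720 - 1/9 = 60479/9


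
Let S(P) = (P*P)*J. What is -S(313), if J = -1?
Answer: 97969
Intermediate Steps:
S(P) = -P**2 (S(P) = (P*P)*(-1) = P**2*(-1) = -P**2)
-S(313) = -(-1)*313**2 = -(-1)*97969 = -1*(-97969) = 97969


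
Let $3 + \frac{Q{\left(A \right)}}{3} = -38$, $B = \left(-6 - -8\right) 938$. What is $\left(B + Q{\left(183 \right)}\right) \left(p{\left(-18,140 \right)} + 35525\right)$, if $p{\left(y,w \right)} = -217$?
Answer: $61894924$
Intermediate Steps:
$B = 1876$ ($B = \left(-6 + 8\right) 938 = 2 \cdot 938 = 1876$)
$Q{\left(A \right)} = -123$ ($Q{\left(A \right)} = -9 + 3 \left(-38\right) = -9 - 114 = -123$)
$\left(B + Q{\left(183 \right)}\right) \left(p{\left(-18,140 \right)} + 35525\right) = \left(1876 - 123\right) \left(-217 + 35525\right) = 1753 \cdot 35308 = 61894924$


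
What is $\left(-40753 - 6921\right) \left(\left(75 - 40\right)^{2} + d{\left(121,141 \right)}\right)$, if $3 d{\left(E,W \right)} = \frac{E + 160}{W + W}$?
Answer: $- \frac{24710173147}{423} \approx -5.8417 \cdot 10^{7}$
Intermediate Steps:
$d{\left(E,W \right)} = \frac{160 + E}{6 W}$ ($d{\left(E,W \right)} = \frac{\left(E + 160\right) \frac{1}{W + W}}{3} = \frac{\left(160 + E\right) \frac{1}{2 W}}{3} = \frac{\frac{1}{2} \frac{1}{W} \left(160 + E\right)}{3} = \frac{160 + E}{6 W}$)
$\left(-40753 - 6921\right) \left(\left(75 - 40\right)^{2} + d{\left(121,141 \right)}\right) = \left(-40753 - 6921\right) \left(\left(75 - 40\right)^{2} + \frac{160 + 121}{6 \cdot 141}\right) = - 47674 \left(35^{2} + \frac{1}{6} \cdot \frac{1}{141} \cdot 281\right) = - 47674 \left(1225 + \frac{281}{846}\right) = \left(-47674\right) \frac{1036631}{846} = - \frac{24710173147}{423}$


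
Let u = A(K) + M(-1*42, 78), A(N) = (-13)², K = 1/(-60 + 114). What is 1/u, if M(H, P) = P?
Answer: 1/247 ≈ 0.0040486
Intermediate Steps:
K = 1/54 ≈ 0.018519
A(N) = 169
u = 247 (u = 169 + 78 = 247)
1/u = 1/247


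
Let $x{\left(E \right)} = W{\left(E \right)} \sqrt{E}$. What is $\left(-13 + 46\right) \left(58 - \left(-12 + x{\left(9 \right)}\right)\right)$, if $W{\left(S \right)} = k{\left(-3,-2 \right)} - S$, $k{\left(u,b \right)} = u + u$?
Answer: $3795$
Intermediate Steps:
$k{\left(u,b \right)} = 2 u$
$W{\left(S \right)} = -6 - S$ ($W{\left(S \right)} = 2 \left(-3\right) - S = -6 - S$)
$x{\left(E \right)} = \sqrt{E} \left(-6 - E\right)$ ($x{\left(E \right)} = \left(-6 - E\right) \sqrt{E} = \sqrt{E} \left(-6 - E\right)$)
$\left(-13 + 46\right) \left(58 - \left(-12 + x{\left(9 \right)}\right)\right) = \left(-13 + 46\right) \left(58 + \left(\left(-4 + 16\right) - \sqrt{9} \left(-6 - 9\right)\right)\right) = 33 \left(58 - \left(-12 + 3 \left(-6 - 9\right)\right)\right) = 33 \left(58 - \left(-12 + 3 \left(-15\right)\right)\right) = 33 \left(58 + \left(12 - -45\right)\right) = 33 \left(58 + \left(12 + 45\right)\right) = 33 \left(58 + 57\right) = 33 \cdot 115 = 3795$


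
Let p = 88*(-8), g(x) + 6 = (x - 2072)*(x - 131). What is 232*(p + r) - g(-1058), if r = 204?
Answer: -3837564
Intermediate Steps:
g(x) = -6 + (-2072 + x)*(-131 + x) (g(x) = -6 + (x - 2072)*(x - 131) = -6 + (-2072 + x)*(-131 + x))
p = -704
232*(p + r) - g(-1058) = 232*(-704 + 204) - (271426 + (-1058)² - 2203*(-1058)) = 232*(-500) - (271426 + 1119364 + 2330774) = -116000 - 1*3721564 = -116000 - 3721564 = -3837564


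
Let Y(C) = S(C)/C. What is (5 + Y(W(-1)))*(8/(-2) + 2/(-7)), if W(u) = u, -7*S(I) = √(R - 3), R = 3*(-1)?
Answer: -150/7 - 30*I*√6/49 ≈ -21.429 - 1.4997*I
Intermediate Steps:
R = -3
S(I) = -I*√6/7 (S(I) = -√(-3 - 3)/7 = -I*√6/7)
Y(C) = -I*√6/(7*C) (Y(C) = (-I*√6/7)/C = -I*√6/(7*C))
(5 + Y(W(-1)))*(8/(-2) + 2/(-7)) = (5 - ⅐*I*√6/(-1))*(8/(-2) + 2/(-7)) = (5 - ⅐*I*√6*(-1))*(8*(-½) + 2*(-⅐)) = (5 + I*√6/7)*(-4 - 2/7) = (5 + I*√6/7)*(-30/7) = -150/7 - 30*I*√6/49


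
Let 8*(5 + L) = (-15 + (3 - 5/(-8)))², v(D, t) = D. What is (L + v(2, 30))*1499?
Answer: 10110755/512 ≈ 19748.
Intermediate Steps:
L = 5721/512 (L = -5 + (-15 + (3 - 5/(-8)))²/8 = -5 + (-15 + (3 - 5*(-1)/8))²/8 = -5 + (-15 + (3 - 1*(-5/8)))²/8 = -5 + (-15 + (3 + 5/8))²/8 = -5 + (-15 + 29/8)²/8 = -5 + (-91/8)²/8 = -5 + (⅛)*(8281/64) = -5 + 8281/512 = 5721/512 ≈ 11.174)
(L + v(2, 30))*1499 = (5721/512 + 2)*1499 = (6745/512)*1499 = 10110755/512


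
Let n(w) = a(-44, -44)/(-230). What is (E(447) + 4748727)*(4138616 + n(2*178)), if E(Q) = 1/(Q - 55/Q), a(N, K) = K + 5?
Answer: 180586661738111517399/9188684 ≈ 1.9653e+13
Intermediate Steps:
a(N, K) = 5 + K
n(w) = 39/230 (n(w) = (5 - 44)/(-230) = -39*(-1/230) = 39/230)
(E(447) + 4748727)*(4138616 + n(2*178)) = (447/(-55 + 447²) + 4748727)*(4138616 + 39/230) = (447/(-55 + 199809) + 4748727)*(951881719/230) = (447/199754 + 4748727)*(951881719/230) = (948577213605/199754)*(951881719/230) = 180586661738111517399/9188684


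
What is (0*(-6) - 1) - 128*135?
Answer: -17281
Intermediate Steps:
(0*(-6) - 1) - 128*135 = (0 - 1) - 17280 = -1 - 17280 = -17281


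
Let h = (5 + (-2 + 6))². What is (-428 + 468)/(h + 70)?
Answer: 40/151 ≈ 0.26490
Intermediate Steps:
h = 81 (h = (5 + 4)² = 9² = 81)
(-428 + 468)/(h + 70) = (-428 + 468)/(81 + 70) = 40/151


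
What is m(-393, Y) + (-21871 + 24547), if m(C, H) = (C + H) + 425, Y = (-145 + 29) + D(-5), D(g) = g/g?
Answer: 2593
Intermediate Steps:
D(g) = 1
Y = -115 (Y = (-145 + 29) + 1 = -116 + 1 = -115)
m(C, H) = 425 + C + H
m(-393, Y) + (-21871 + 24547) = (425 - 393 - 115) + (-21871 + 24547) = -83 + 2676 = 2593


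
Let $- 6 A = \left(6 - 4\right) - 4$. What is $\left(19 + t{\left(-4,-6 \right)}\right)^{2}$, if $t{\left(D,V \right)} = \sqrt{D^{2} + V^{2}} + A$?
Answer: $\frac{3832}{9} + \frac{232 \sqrt{13}}{3} \approx 704.61$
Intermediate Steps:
$A = \frac{1}{3}$ ($A = - \frac{\left(6 - 4\right) - 4}{6} = - \frac{2 - 4}{6} = \left(- \frac{1}{6}\right) \left(-2\right) = \frac{1}{3} \approx 0.33333$)
$t{\left(D,V \right)} = \frac{1}{3} + \sqrt{D^{2} + V^{2}}$ ($t{\left(D,V \right)} = \sqrt{D^{2} + V^{2}} + \frac{1}{3} = \frac{1}{3} + \sqrt{D^{2} + V^{2}}$)
$\left(19 + t{\left(-4,-6 \right)}\right)^{2} = \left(19 + \left(\frac{1}{3} + \sqrt{\left(-4\right)^{2} + \left(-6\right)^{2}}\right)\right)^{2} = \left(19 + \left(\frac{1}{3} + \sqrt{16 + 36}\right)\right)^{2} = \left(19 + \left(\frac{1}{3} + \sqrt{52}\right)\right)^{2} = \left(19 + \left(\frac{1}{3} + 2 \sqrt{13}\right)\right)^{2} = \left(\frac{58}{3} + 2 \sqrt{13}\right)^{2}$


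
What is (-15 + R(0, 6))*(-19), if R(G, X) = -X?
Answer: 399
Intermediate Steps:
(-15 + R(0, 6))*(-19) = (-15 - 1*6)*(-19) = (-15 - 6)*(-19) = -21*(-19) = 399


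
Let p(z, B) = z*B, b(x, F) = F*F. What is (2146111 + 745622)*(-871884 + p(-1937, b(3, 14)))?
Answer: -3619107951888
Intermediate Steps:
b(x, F) = F²
p(z, B) = B*z
(2146111 + 745622)*(-871884 + p(-1937, b(3, 14))) = (2146111 + 745622)*(-871884 + 14²*(-1937)) = 2891733*(-871884 + 196*(-1937)) = 2891733*(-871884 - 379652) = 2891733*(-1251536) = -3619107951888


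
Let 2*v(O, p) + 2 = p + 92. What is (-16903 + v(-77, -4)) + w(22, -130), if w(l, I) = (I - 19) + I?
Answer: -17139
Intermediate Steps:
v(O, p) = 45 + p/2 (v(O, p) = -1 + (p + 92)/2 = -1 + (92 + p)/2 = -1 + (46 + p/2) = 45 + p/2)
w(l, I) = -19 + 2*I (w(l, I) = (-19 + I) + I = -19 + 2*I)
(-16903 + v(-77, -4)) + w(22, -130) = (-16903 + (45 + (½)*(-4))) + (-19 + 2*(-130)) = (-16903 + (45 - 2)) + (-19 - 260) = (-16903 + 43) - 279 = -16860 - 279 = -17139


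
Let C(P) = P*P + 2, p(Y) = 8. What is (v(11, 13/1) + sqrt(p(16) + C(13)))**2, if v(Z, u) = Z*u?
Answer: (143 + sqrt(179))**2 ≈ 24454.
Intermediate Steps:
C(P) = 2 + P**2 (C(P) = P**2 + 2 = 2 + P**2)
(v(11, 13/1) + sqrt(p(16) + C(13)))**2 = (11*(13/1) + sqrt(8 + (2 + 13**2)))**2 = (11*(13*1) + sqrt(8 + (2 + 169)))**2 = (11*13 + sqrt(8 + 171))**2 = (143 + sqrt(179))**2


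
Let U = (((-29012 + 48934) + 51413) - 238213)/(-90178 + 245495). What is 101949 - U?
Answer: 15834579711/155317 ≈ 1.0195e+5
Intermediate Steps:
U = -166878/155317 (U = ((19922 + 51413) - 238213)/155317 = (71335 - 238213)*(1/155317) = -166878*1/155317 = -166878/155317 ≈ -1.0744)
101949 - U = 101949 - 1*(-166878/155317) = 101949 + 166878/155317 = 15834579711/155317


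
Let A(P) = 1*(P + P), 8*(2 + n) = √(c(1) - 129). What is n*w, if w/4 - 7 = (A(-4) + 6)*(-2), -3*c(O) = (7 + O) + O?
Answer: -88 + 11*I*√33 ≈ -88.0 + 63.19*I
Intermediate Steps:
c(O) = -7/3 - 2*O/3 (c(O) = -((7 + O) + O)/3 = -(7 + 2*O)/3 = -7/3 - 2*O/3)
n = -2 + I*√33/4 (n = -2 + √((-7/3 - ⅔*1) - 129)/8 = -2 + √((-7/3 - ⅔) - 129)/8 = -2 + √(-3 - 129)/8 = -2 + √(-132)/8 = -2 + (2*I*√33)/8 = -2 + I*√33/4 ≈ -2.0 + 1.4361*I)
A(P) = 2*P (A(P) = 1*(2*P) = 2*P)
w = 44 (w = 28 + 4*((2*(-4) + 6)*(-2)) = 28 + 4*((-8 + 6)*(-2)) = 28 + 4*(-2*(-2)) = 28 + 4*4 = 28 + 16 = 44)
n*w = (-2 + I*√33/4)*44 = -88 + 11*I*√33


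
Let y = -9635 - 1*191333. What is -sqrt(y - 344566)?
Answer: -I*sqrt(545534) ≈ -738.6*I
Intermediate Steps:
y = -200968 (y = -9635 - 191333 = -200968)
-sqrt(y - 344566) = -sqrt(-200968 - 344566) = -sqrt(-545534) = -I*sqrt(545534)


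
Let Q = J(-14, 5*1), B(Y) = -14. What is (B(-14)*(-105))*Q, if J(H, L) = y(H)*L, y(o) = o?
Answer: -102900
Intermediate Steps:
J(H, L) = H*L
Q = -70 ≈ -70.000
(B(-14)*(-105))*Q = -14*(-105)*(-70) = 1470*(-70) = -102900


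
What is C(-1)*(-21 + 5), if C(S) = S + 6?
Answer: -80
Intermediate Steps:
C(S) = 6 + S
C(-1)*(-21 + 5) = (6 - 1)*(-21 + 5) = 5*(-16) = -80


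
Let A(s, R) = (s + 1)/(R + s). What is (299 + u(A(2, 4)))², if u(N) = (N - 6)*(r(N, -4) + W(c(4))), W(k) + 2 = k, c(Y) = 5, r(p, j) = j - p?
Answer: 1510441/16 ≈ 94403.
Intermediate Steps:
W(k) = -2 + k
A(s, R) = (1 + s)/(R + s)
u(N) = (-1 - N)*(-6 + N) (u(N) = (N - 6)*((-4 - N) + (-2 + 5)) = (-6 + N)*((-4 - N) + 3) = (-6 + N)*(-1 - N) = (-1 - N)*(-6 + N))
(299 + u(A(2, 4)))² = (299 + (6 - ((1 + 2)/(4 + 2))² + 5*((1 + 2)/(4 + 2))))² = (299 + (6 - (3/6)² + 5*(3/6)))² = (299 + (6 - ((⅙)*3)² + 5*((⅙)*3)))² = (299 + (6 - (½)² + 5*(½)))² = (299 + (6 - 1*¼ + 5/2))² = (299 + (6 - ¼ + 5/2))² = (299 + 33/4)² = (1229/4)² = 1510441/16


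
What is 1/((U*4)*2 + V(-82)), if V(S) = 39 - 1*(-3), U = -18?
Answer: -1/102 ≈ -0.0098039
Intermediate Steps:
V(S) = 42 (V(S) = 39 + 3 = 42)
1/((U*4)*2 + V(-82)) = 1/(-18*4*2 + 42) = 1/(-72*2 + 42) = 1/(-144 + 42) = 1/(-102) = -1/102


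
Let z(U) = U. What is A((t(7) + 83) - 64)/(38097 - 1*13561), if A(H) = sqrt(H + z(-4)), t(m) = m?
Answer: sqrt(22)/24536 ≈ 0.00019116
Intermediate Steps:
A(H) = sqrt(-4 + H) (A(H) = sqrt(H - 4) = sqrt(-4 + H))
A((t(7) + 83) - 64)/(38097 - 1*13561) = sqrt(-4 + ((7 + 83) - 64))/(38097 - 1*13561) = sqrt(-4 + (90 - 64))/(38097 - 13561) = sqrt(-4 + 26)/24536 = sqrt(22)*(1/24536) = sqrt(22)/24536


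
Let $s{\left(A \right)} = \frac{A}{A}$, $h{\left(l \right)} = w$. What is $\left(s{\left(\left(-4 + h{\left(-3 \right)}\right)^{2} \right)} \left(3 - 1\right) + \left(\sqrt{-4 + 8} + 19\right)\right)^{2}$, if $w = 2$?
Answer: $529$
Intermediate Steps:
$h{\left(l \right)} = 2$
$s{\left(A \right)} = 1$
$\left(s{\left(\left(-4 + h{\left(-3 \right)}\right)^{2} \right)} \left(3 - 1\right) + \left(\sqrt{-4 + 8} + 19\right)\right)^{2} = \left(1 \left(3 - 1\right) + \left(\sqrt{-4 + 8} + 19\right)\right)^{2} = \left(1 \cdot 2 + \left(\sqrt{4} + 19\right)\right)^{2} = \left(2 + \left(2 + 19\right)\right)^{2} = \left(2 + 21\right)^{2} = 23^{2} = 529$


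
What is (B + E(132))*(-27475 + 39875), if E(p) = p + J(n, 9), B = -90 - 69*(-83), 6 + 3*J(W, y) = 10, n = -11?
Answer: 214656400/3 ≈ 7.1552e+7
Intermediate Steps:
J(W, y) = 4/3 (J(W, y) = -2 + (⅓)*10 = -2 + 10/3 = 4/3)
B = 5637 (B = -90 + 5727 = 5637)
E(p) = 4/3 + p (E(p) = p + 4/3 = 4/3 + p)
(B + E(132))*(-27475 + 39875) = (5637 + (4/3 + 132))*(-27475 + 39875) = (5637 + 400/3)*12400 = (17311/3)*12400 = 214656400/3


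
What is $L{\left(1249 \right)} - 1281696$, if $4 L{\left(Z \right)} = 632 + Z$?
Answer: $- \frac{5124903}{4} \approx -1.2812 \cdot 10^{6}$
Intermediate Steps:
$L{\left(Z \right)} = 158 + \frac{Z}{4}$ ($L{\left(Z \right)} = \frac{632 + Z}{4} = 158 + \frac{Z}{4}$)
$L{\left(1249 \right)} - 1281696 = \left(158 + \frac{1}{4} \cdot 1249\right) - 1281696 = \left(158 + \frac{1249}{4}\right) - 1281696 = \frac{1881}{4} - 1281696 = - \frac{5124903}{4}$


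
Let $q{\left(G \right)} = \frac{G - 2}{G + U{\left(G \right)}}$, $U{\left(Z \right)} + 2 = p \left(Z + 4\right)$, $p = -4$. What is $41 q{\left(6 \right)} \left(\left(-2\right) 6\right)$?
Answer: $\frac{164}{3} \approx 54.667$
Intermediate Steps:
$U{\left(Z \right)} = -18 - 4 Z$ ($U{\left(Z \right)} = -2 - 4 \left(Z + 4\right) = -2 - 4 \left(4 + Z\right) = -2 - \left(16 + 4 Z\right) = -18 - 4 Z$)
$q{\left(G \right)} = \frac{-2 + G}{-18 - 3 G}$ ($q{\left(G \right)} = \frac{G - 2}{G - \left(18 + 4 G\right)} = \frac{-2 + G}{-18 - 3 G}$)
$41 q{\left(6 \right)} \left(\left(-2\right) 6\right) = 41 \frac{2 - 6}{3 \left(6 + 6\right)} \left(\left(-2\right) 6\right) = 41 \frac{2 - 6}{3 \cdot 12} \left(-12\right) = 41 \cdot \frac{1}{3} \cdot \frac{1}{12} \left(-4\right) \left(-12\right) = 41 \left(- \frac{1}{9}\right) \left(-12\right) = \left(- \frac{41}{9}\right) \left(-12\right) = \frac{164}{3}$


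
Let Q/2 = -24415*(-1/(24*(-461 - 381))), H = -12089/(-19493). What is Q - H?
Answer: -598068851/196957272 ≈ -3.0365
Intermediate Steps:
H = 12089/19493 (H = -12089*(-1/19493) = 12089/19493 ≈ 0.62017)
Q = -24415/10104 (Q = 2*(-24415*(-1/(24*(-461 - 381)))) = 2*(-24415/((-842*(-24)))) = 2*(-24415/20208) = -24415/10104 ≈ -2.4164)
Q - H = -24415/10104 - 1*12089/19493 = -24415/10104 - 12089/19493 = -598068851/196957272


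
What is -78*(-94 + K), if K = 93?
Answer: 78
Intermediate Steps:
-78*(-94 + K) = -78*(-94 + 93) = -78*(-1) = 78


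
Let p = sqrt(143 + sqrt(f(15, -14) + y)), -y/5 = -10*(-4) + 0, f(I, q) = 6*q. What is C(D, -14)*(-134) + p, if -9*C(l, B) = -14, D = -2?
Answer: -1876/9 + sqrt(143 + 2*I*sqrt(71)) ≈ -196.47 + 0.70341*I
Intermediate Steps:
y = -200 (y = -5*(-10*(-4) + 0) = -5*(40 + 0) = -5*40 = -200)
C(l, B) = 14/9 (C(l, B) = -1/9*(-14) = 14/9)
p = sqrt(143 + 2*I*sqrt(71)) (p = sqrt(143 + sqrt(6*(-14) - 200)) = sqrt(143 + sqrt(-84 - 200)) = sqrt(143 + sqrt(-284)) = sqrt(143 + 2*I*sqrt(71)) ≈ 11.979 + 0.70341*I)
C(D, -14)*(-134) + p = (14/9)*(-134) + sqrt(143 + 2*I*sqrt(71)) = -1876/9 + sqrt(143 + 2*I*sqrt(71))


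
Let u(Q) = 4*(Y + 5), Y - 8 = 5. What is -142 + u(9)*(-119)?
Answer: -8710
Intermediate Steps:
Y = 13 (Y = 8 + 5 = 13)
u(Q) = 72 (u(Q) = 4*(13 + 5) = 4*18 = 72)
-142 + u(9)*(-119) = -142 + 72*(-119) = -142 - 8568 = -8710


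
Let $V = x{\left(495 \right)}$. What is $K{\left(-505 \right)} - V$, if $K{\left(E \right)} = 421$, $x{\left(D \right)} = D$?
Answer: $-74$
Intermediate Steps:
$V = 495$
$K{\left(-505 \right)} - V = 421 - 495 = -74$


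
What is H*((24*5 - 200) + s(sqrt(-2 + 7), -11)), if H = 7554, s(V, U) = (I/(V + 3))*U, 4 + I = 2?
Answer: -479679 - 41547*sqrt(5) ≈ -5.7258e+5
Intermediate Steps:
I = -2 (I = -4 + 2 = -2)
s(V, U) = -2*U/(3 + V) (s(V, U) = (-2/(V + 3))*U = (-2/(3 + V))*U = -2*U/(3 + V))
H*((24*5 - 200) + s(sqrt(-2 + 7), -11)) = 7554*((24*5 - 200) - 2*(-11)/(3 + sqrt(-2 + 7))) = 7554*((120 - 200) - 2*(-11)/(3 + sqrt(5))) = 7554*(-80 + 22/(3 + sqrt(5))) = -604320 + 166188/(3 + sqrt(5))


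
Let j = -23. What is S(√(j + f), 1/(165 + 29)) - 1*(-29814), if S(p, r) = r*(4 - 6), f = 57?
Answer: 2891957/97 ≈ 29814.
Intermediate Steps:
S(p, r) = -2*r (S(p, r) = r*(-2) = -2*r)
S(√(j + f), 1/(165 + 29)) - 1*(-29814) = -2/(165 + 29) - 1*(-29814) = -2/194 + 29814 = -2*1/194 + 29814 = -1/97 + 29814 = 2891957/97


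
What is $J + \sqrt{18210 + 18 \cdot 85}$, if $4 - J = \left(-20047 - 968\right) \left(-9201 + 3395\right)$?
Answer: $-122013086 + 2 \sqrt{4935} \approx -1.2201 \cdot 10^{8}$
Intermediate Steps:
$J = -122013086$ ($J = 4 - \left(-20047 - 968\right) \left(-9201 + 3395\right) = 4 - \left(-21015\right) \left(-5806\right) = 4 - 122013090 = -122013086$)
$J + \sqrt{18210 + 18 \cdot 85} = -122013086 + \sqrt{18210 + 18 \cdot 85} = -122013086 + \sqrt{18210 + 1530} = -122013086 + \sqrt{19740} = -122013086 + 2 \sqrt{4935}$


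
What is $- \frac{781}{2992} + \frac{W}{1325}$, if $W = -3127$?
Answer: $- \frac{17823}{6800} \approx -2.621$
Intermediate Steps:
$- \frac{781}{2992} + \frac{W}{1325} = - \frac{781}{2992} - \frac{3127}{1325} = \left(-781\right) \frac{1}{2992} - \frac{59}{25} = - \frac{71}{272} - \frac{59}{25} = - \frac{17823}{6800}$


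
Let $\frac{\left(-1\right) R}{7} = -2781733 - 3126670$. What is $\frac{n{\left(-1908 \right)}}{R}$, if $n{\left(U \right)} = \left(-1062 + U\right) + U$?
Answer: $- \frac{4878}{41358821} \approx -0.00011794$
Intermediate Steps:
$n{\left(U \right)} = -1062 + 2 U$
$R = 41358821$ ($R = - 7 \left(-2781733 - 3126670\right) = \left(-7\right) \left(-5908403\right) = 41358821$)
$\frac{n{\left(-1908 \right)}}{R} = \frac{-1062 + 2 \left(-1908\right)}{41358821} = \left(-1062 - 3816\right) \frac{1}{41358821} = \left(-4878\right) \frac{1}{41358821} = - \frac{4878}{41358821}$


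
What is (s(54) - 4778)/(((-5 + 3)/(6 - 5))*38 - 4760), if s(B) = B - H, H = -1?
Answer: 4723/4836 ≈ 0.97663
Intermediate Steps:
s(B) = 1 + B (s(B) = B - 1*(-1) = B + 1 = 1 + B)
(s(54) - 4778)/(((-5 + 3)/(6 - 5))*38 - 4760) = ((1 + 54) - 4778)/(((-5 + 3)/(6 - 5))*38 - 4760) = (55 - 4778)/(-2/1*38 - 4760) = -4723/(-2*1*38 - 4760) = -4723/(-2*38 - 4760) = -4723/(-76 - 4760) = -4723/(-4836) = -4723*(-1/4836) = 4723/4836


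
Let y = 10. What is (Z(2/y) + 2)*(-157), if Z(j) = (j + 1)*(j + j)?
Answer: -9734/25 ≈ -389.36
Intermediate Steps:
Z(j) = 2*j*(1 + j) (Z(j) = (1 + j)*(2*j) = 2*j*(1 + j))
(Z(2/y) + 2)*(-157) = (2*(2/10)*(1 + 2/10) + 2)*(-157) = (2*(2*(1/10))*(1 + 2*(1/10)) + 2)*(-157) = (2*(1/5)*(1 + 1/5) + 2)*(-157) = (2*(1/5)*(6/5) + 2)*(-157) = (12/25 + 2)*(-157) = (62/25)*(-157) = -9734/25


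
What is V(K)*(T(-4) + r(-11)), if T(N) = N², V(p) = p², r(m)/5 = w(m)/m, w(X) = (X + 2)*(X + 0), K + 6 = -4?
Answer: -2900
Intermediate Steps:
K = -10 (K = -6 - 4 = -10)
w(X) = X*(2 + X) (w(X) = (2 + X)*X = X*(2 + X))
r(m) = 10 + 5*m (r(m) = 5*((m*(2 + m))/m) = 5*(2 + m) = 10 + 5*m)
V(K)*(T(-4) + r(-11)) = (-10)²*((-4)² + (10 + 5*(-11))) = 100*(16 + (10 - 55)) = 100*(16 - 45) = 100*(-29) = -2900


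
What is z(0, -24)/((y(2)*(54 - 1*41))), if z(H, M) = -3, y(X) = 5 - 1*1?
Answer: -3/52 ≈ -0.057692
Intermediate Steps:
y(X) = 4 (y(X) = 5 - 1 = 4)
z(0, -24)/((y(2)*(54 - 1*41))) = -3*1/(4*(54 - 1*41)) = -3*1/(4*(54 - 41)) = -3/(4*13) = -3/52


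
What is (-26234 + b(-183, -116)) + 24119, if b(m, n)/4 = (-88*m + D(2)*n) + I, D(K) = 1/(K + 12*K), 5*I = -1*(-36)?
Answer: 4050277/65 ≈ 62312.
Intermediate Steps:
I = 36/5 (I = (-1*(-36))/5 = (1/5)*36 = 36/5 ≈ 7.2000)
D(K) = 1/(13*K)
b(m, n) = 144/5 - 352*m + 2*n/13 (b(m, n) = 4*((-88*m + ((1/13)/2)*n) + 36/5) = 4*((-88*m + ((1/13)*(1/2))*n) + 36/5) = 4*((-88*m + n/26) + 36/5) = 4*(36/5 - 88*m + n/26) = 144/5 - 352*m + 2*n/13)
(-26234 + b(-183, -116)) + 24119 = (-26234 + (144/5 - 352*(-183) + (2/13)*(-116))) + 24119 = (-26234 + (144/5 + 64416 - 232/13)) + 24119 = (-26234 + 4187752/65) + 24119 = 2482542/65 + 24119 = 4050277/65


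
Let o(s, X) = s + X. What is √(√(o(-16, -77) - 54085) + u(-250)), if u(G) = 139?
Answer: √(139 + I*√54178) ≈ 14.32 + 8.1273*I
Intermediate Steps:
o(s, X) = X + s
√(√(o(-16, -77) - 54085) + u(-250)) = √(√((-77 - 16) - 54085) + 139) = √(√(-93 - 54085) + 139) = √(√(-54178) + 139) = √(I*√54178 + 139) = √(139 + I*√54178)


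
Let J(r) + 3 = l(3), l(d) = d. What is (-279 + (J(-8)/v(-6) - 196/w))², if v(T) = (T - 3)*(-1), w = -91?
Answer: 12952801/169 ≈ 76644.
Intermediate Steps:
J(r) = 0 (J(r) = -3 + 3 = 0)
v(T) = 3 - T (v(T) = (-3 + T)*(-1) = 3 - T)
(-279 + (J(-8)/v(-6) - 196/w))² = (-279 + (0/(3 - 1*(-6)) - 196/(-91)))² = (-279 + (0/(3 + 6) - 196*(-1/91)))² = (-279 + (0/9 + 28/13))² = (-279 + (0*(⅑) + 28/13))² = (-279 + (0 + 28/13))² = (-279 + 28/13)² = (-3599/13)² = 12952801/169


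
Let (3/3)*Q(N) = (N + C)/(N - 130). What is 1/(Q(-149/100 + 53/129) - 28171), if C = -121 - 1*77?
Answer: -1690921/47632367370 ≈ -3.5499e-5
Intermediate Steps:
C = -198 (C = -121 - 77 = -198)
Q(N) = (-198 + N)/(-130 + N) (Q(N) = (N - 198)/(N - 130) = (-198 + N)/(-130 + N))
1/(Q(-149/100 + 53/129) - 28171) = 1/((-198 + (-149/100 + 53/129))/(-130 + (-149/100 + 53/129)) - 28171) = 1/((-198 - 13921/12900)/(-130 - 13921/12900) - 28171) = 1/(-2568121/12900/(-1690921/12900) - 28171) = 1/(-12900/1690921*(-2568121/12900) - 28171) = 1/(2568121/1690921 - 28171) = 1/(-47632367370/1690921) = -1690921/47632367370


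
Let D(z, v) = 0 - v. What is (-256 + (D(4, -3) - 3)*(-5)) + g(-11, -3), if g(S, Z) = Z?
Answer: -259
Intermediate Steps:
D(z, v) = -v
(-256 + (D(4, -3) - 3)*(-5)) + g(-11, -3) = (-256 + (-1*(-3) - 3)*(-5)) - 3 = (-256 + (3 - 3)*(-5)) - 3 = (-256 + 0*(-5)) - 3 = (-256 + 0) - 3 = -256 - 3 = -259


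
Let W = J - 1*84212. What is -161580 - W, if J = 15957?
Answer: -93325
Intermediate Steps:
W = -68255 (W = 15957 - 1*84212 = 15957 - 84212 = -68255)
-161580 - W = -161580 - 1*(-68255) = -161580 + 68255 = -93325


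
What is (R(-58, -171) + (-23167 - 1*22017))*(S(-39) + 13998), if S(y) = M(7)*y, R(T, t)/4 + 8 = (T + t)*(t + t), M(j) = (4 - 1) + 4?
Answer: 3679068600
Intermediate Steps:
M(j) = 7 (M(j) = 3 + 4 = 7)
R(T, t) = -32 + 8*t*(T + t) (R(T, t) = -32 + 4*((T + t)*(t + t)) = -32 + 4*((T + t)*(2*t)) = -32 + 4*(2*t*(T + t)) = -32 + 8*t*(T + t))
S(y) = 7*y
(R(-58, -171) + (-23167 - 1*22017))*(S(-39) + 13998) = ((-32 + 8*(-171)**2 + 8*(-58)*(-171)) + (-23167 - 1*22017))*(7*(-39) + 13998) = ((-32 + 8*29241 + 79344) + (-23167 - 22017))*(-273 + 13998) = ((-32 + 233928 + 79344) - 45184)*13725 = (313240 - 45184)*13725 = 268056*13725 = 3679068600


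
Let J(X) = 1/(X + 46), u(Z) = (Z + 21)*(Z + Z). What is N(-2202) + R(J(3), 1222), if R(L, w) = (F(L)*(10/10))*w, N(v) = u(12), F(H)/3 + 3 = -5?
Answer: -28536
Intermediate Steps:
u(Z) = 2*Z*(21 + Z) (u(Z) = (21 + Z)*(2*Z) = 2*Z*(21 + Z))
F(H) = -24 (F(H) = -9 + 3*(-5) = -9 - 15 = -24)
N(v) = 792 (N(v) = 2*12*(21 + 12) = 2*12*33 = 792)
J(X) = 1/(46 + X)
R(L, w) = -24*w (R(L, w) = (-240/10)*w = (-24*1)*w = -24*w)
N(-2202) + R(J(3), 1222) = 792 - 24*1222 = 792 - 29328 = -28536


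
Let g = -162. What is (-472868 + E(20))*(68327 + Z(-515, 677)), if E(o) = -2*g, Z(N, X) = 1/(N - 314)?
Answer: -26766348540608/829 ≈ -3.2288e+10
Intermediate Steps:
Z(N, X) = 1/(-314 + N)
E(o) = 324 (E(o) = -2*(-162) = 324)
(-472868 + E(20))*(68327 + Z(-515, 677)) = (-472868 + 324)*(68327 + 1/(-314 - 515)) = -472544*(68327 + 1/(-829)) = -472544*(68327 - 1/829) = -472544*56643082/829 = -26766348540608/829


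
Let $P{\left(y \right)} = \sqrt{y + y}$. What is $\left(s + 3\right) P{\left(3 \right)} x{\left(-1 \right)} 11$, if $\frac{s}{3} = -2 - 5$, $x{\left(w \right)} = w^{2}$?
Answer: $- 198 \sqrt{6} \approx -485.0$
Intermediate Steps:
$P{\left(y \right)} = \sqrt{2} \sqrt{y}$ ($P{\left(y \right)} = \sqrt{2 y} = \sqrt{2} \sqrt{y}$)
$s = -21$ ($s = 3 \left(-2 - 5\right) = 3 \left(-7\right) = -21$)
$\left(s + 3\right) P{\left(3 \right)} x{\left(-1 \right)} 11 = \left(-21 + 3\right) \sqrt{2} \sqrt{3} \left(-1\right)^{2} \cdot 11 = - 18 \sqrt{6} \cdot 1 \cdot 11 = - 18 \sqrt{6} \cdot 11 = - 198 \sqrt{6}$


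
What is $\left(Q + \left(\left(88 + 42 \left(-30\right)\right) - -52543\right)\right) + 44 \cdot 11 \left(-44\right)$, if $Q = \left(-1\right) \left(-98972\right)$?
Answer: $129047$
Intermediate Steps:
$Q = 98972$
$\left(Q + \left(\left(88 + 42 \left(-30\right)\right) - -52543\right)\right) + 44 \cdot 11 \left(-44\right) = \left(98972 + \left(\left(88 + 42 \left(-30\right)\right) - -52543\right)\right) + 44 \cdot 11 \left(-44\right) = \left(98972 + \left(\left(88 - 1260\right) + 52543\right)\right) + 484 \left(-44\right) = \left(98972 + \left(-1172 + 52543\right)\right) - 21296 = \left(98972 + 51371\right) - 21296 = 150343 - 21296 = 129047$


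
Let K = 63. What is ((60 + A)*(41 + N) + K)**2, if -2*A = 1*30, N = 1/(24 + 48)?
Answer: 233142361/64 ≈ 3.6428e+6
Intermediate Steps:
N = 1/72 ≈ 0.013889
A = -15 (A = -30/2 = -1/2*30 = -15)
((60 + A)*(41 + N) + K)**2 = ((60 - 15)*(41 + 1/72) + 63)**2 = (45*(2953/72) + 63)**2 = (14765/8 + 63)**2 = (15269/8)**2 = 233142361/64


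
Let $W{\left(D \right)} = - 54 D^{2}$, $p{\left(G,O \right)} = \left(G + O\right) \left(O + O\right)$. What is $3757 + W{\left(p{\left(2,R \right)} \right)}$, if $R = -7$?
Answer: $-260843$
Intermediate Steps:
$p{\left(G,O \right)} = 2 O \left(G + O\right)$ ($p{\left(G,O \right)} = \left(G + O\right) 2 O = 2 O \left(G + O\right)$)
$3757 + W{\left(p{\left(2,R \right)} \right)} = 3757 - 54 \left(2 \left(-7\right) \left(2 - 7\right)\right)^{2} = 3757 - 54 \left(2 \left(-7\right) \left(-5\right)\right)^{2} = 3757 - 54 \cdot 70^{2} = 3757 - 264600 = -260843$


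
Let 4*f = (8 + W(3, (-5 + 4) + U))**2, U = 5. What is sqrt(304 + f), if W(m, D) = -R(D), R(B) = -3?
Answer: sqrt(1337)/2 ≈ 18.283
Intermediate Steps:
W(m, D) = 3 (W(m, D) = -1*(-3) = 3)
f = 121/4 (f = (8 + 3)**2/4 = (1/4)*11**2 = (1/4)*121 = 121/4 ≈ 30.250)
sqrt(304 + f) = sqrt(304 + 121/4) = sqrt(1337/4) = sqrt(1337)/2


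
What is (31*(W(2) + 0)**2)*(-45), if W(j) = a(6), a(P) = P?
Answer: -50220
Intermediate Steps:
W(j) = 6
(31*(W(2) + 0)**2)*(-45) = (31*(6 + 0)**2)*(-45) = (31*6**2)*(-45) = (31*36)*(-45) = 1116*(-45) = -50220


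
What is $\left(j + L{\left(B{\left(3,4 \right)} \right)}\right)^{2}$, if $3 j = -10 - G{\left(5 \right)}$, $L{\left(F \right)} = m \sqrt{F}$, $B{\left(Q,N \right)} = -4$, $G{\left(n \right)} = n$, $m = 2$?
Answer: $9 - 40 i \approx 9.0 - 40.0 i$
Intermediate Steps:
$L{\left(F \right)} = 2 \sqrt{F}$
$j = -5$ ($j = \frac{-10 - 5}{3} = \frac{1}{3} \left(-15\right) = -5$)
$\left(j + L{\left(B{\left(3,4 \right)} \right)}\right)^{2} = \left(-5 + 2 \sqrt{-4}\right)^{2} = \left(-5 + 2 \cdot 2 i\right)^{2} = \left(-5 + 4 i\right)^{2}$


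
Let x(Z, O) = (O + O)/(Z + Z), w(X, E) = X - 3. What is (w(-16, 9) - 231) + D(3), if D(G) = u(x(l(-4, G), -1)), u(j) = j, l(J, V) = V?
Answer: -751/3 ≈ -250.33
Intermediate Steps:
w(X, E) = -3 + X
x(Z, O) = O/Z (x(Z, O) = (2*O)/((2*Z)) = (2*O)*(1/(2*Z)) = O/Z)
D(G) = -1/G
(w(-16, 9) - 231) + D(3) = ((-3 - 16) - 231) - 1/3 = (-19 - 231) - 1*⅓ = -250 - ⅓ = -751/3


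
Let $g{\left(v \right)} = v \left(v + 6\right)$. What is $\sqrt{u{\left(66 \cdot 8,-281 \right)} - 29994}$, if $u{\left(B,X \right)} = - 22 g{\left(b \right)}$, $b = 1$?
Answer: $2 i \sqrt{7537} \approx 173.63 i$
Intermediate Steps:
$g{\left(v \right)} = v \left(6 + v\right)$
$u{\left(B,X \right)} = -154$ ($u{\left(B,X \right)} = - 22 \cdot 1 \left(6 + 1\right) = - 22 \cdot 1 \cdot 7 = \left(-22\right) 7 = -154$)
$\sqrt{u{\left(66 \cdot 8,-281 \right)} - 29994} = \sqrt{-154 - 29994} = \sqrt{-30148} = 2 i \sqrt{7537}$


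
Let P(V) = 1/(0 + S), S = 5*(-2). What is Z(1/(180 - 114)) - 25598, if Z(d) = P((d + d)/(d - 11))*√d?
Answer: -25598 - √66/660 ≈ -25598.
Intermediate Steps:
S = -10
P(V) = -⅒ (P(V) = 1/(0 - 10) = 1/(-10) = -⅒)
Z(d) = -√d/10
Z(1/(180 - 114)) - 25598 = -1/(10*√(180 - 114)) - 25598 = -√66/66/10 - 25598 = -√66/660 - 25598 = -25598 - √66/660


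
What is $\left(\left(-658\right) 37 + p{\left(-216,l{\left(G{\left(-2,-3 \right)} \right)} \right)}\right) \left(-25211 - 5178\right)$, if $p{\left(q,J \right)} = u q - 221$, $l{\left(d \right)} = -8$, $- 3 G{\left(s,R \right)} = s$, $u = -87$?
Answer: $175496475$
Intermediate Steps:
$G{\left(s,R \right)} = - \frac{s}{3}$
$p{\left(q,J \right)} = -221 - 87 q$ ($p{\left(q,J \right)} = - 87 q - 221 = -221 - 87 q$)
$\left(\left(-658\right) 37 + p{\left(-216,l{\left(G{\left(-2,-3 \right)} \right)} \right)}\right) \left(-25211 - 5178\right) = \left(\left(-658\right) 37 - -18571\right) \left(-25211 - 5178\right) = \left(-24346 + \left(-221 + 18792\right)\right) \left(-30389\right) = \left(-24346 + 18571\right) \left(-30389\right) = \left(-5775\right) \left(-30389\right) = 175496475$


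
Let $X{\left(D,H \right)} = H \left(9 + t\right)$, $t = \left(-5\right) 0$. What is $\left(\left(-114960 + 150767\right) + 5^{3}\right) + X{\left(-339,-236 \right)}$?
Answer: $33808$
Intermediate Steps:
$t = 0$
$X{\left(D,H \right)} = 9 H$ ($X{\left(D,H \right)} = H \left(9 + 0\right) = H 9 = 9 H$)
$\left(\left(-114960 + 150767\right) + 5^{3}\right) + X{\left(-339,-236 \right)} = \left(\left(-114960 + 150767\right) + 5^{3}\right) + 9 \left(-236\right) = \left(35807 + 125\right) - 2124 = 35932 - 2124 = 33808$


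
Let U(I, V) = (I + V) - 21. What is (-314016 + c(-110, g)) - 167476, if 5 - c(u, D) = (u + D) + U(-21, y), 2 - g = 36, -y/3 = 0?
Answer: -481301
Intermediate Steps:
y = 0 (y = -3*0 = 0)
U(I, V) = -21 + I + V
g = -34 (g = 2 - 1*36 = 2 - 36 = -34)
c(u, D) = 47 - D - u (c(u, D) = 5 - ((u + D) + (-21 - 21 + 0)) = 5 - ((D + u) - 42) = 5 - (-42 + D + u) = 5 + (42 - D - u) = 47 - D - u)
(-314016 + c(-110, g)) - 167476 = (-314016 + (47 - 1*(-34) - 1*(-110))) - 167476 = (-314016 + (47 + 34 + 110)) - 167476 = (-314016 + 191) - 167476 = -313825 - 167476 = -481301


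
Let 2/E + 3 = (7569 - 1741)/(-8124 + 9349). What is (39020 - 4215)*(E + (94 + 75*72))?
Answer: 411779068760/2153 ≈ 1.9126e+8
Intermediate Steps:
E = 2450/2153 (E = 2/(-3 + (7569 - 1741)/(-8124 + 9349)) = 2/(-3 + 5828/1225) = 2/(2153/1225) = 2*(1225/2153) = 2450/2153 ≈ 1.1379)
(39020 - 4215)*(E + (94 + 75*72)) = (39020 - 4215)*(2450/2153 + (94 + 75*72)) = 34805*(2450/2153 + (94 + 5400)) = 34805*(2450/2153 + 5494) = 34805*(11831032/2153) = 411779068760/2153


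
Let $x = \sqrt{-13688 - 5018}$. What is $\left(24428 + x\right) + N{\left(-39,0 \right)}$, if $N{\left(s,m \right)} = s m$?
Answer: $24428 + i \sqrt{18706} \approx 24428.0 + 136.77 i$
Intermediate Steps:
$N{\left(s,m \right)} = m s$
$x = i \sqrt{18706}$ ($x = \sqrt{-18706} = i \sqrt{18706} \approx 136.77 i$)
$\left(24428 + x\right) + N{\left(-39,0 \right)} = \left(24428 + i \sqrt{18706}\right) + 0 \left(-39\right) = \left(24428 + i \sqrt{18706}\right) + 0 = 24428 + i \sqrt{18706}$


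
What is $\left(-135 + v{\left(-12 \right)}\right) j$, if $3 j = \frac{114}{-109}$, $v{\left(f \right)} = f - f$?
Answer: $\frac{5130}{109} \approx 47.064$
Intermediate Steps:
$v{\left(f \right)} = 0$
$j = - \frac{38}{109}$ ($j = \frac{114 \frac{1}{-109}}{3} = \frac{114 \left(- \frac{1}{109}\right)}{3} = \frac{1}{3} \left(- \frac{114}{109}\right) = - \frac{38}{109} \approx -0.34862$)
$\left(-135 + v{\left(-12 \right)}\right) j = \left(-135 + 0\right) \left(- \frac{38}{109}\right) = \left(-135\right) \left(- \frac{38}{109}\right) = \frac{5130}{109}$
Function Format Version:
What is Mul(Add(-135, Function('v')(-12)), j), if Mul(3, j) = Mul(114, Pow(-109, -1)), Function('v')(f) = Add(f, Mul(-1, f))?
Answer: Rational(5130, 109) ≈ 47.064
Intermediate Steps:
Function('v')(f) = 0
j = Rational(-38, 109) (j = Mul(Rational(1, 3), Mul(114, Pow(-109, -1))) = Mul(Rational(1, 3), Mul(114, Rational(-1, 109))) = Mul(Rational(1, 3), Rational(-114, 109)) = Rational(-38, 109) ≈ -0.34862)
Mul(Add(-135, Function('v')(-12)), j) = Mul(Add(-135, 0), Rational(-38, 109)) = Mul(-135, Rational(-38, 109)) = Rational(5130, 109)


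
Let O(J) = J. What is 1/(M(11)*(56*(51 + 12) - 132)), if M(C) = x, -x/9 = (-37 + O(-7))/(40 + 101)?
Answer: 47/448272 ≈ 0.00010485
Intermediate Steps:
x = 132/47 (x = -9*(-37 - 7)/(40 + 101) = -(-396)/141 = -9*(-44/141) = 132/47 ≈ 2.8085)
M(C) = 132/47
1/(M(11)*(56*(51 + 12) - 132)) = 1/((132/47)*(56*(51 + 12) - 132)) = 47/(132*(56*63 - 132)) = 47/(132*(3528 - 132)) = (47/132)/3396 = (47/132)*(1/3396) = 47/448272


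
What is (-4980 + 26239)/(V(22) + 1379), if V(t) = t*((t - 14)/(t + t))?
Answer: 21259/1383 ≈ 15.372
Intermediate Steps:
V(t) = -7 + t/2 (V(t) = t*((-14 + t)/((2*t))) = t*((-14 + t)*(1/(2*t))) = t*((-14 + t)/(2*t)) = -7 + t/2)
(-4980 + 26239)/(V(22) + 1379) = (-4980 + 26239)/((-7 + (½)*22) + 1379) = 21259/((-7 + 11) + 1379) = 21259/(4 + 1379) = 21259/1383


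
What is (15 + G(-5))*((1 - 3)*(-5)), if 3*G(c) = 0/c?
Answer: 150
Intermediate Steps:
G(c) = 0 (G(c) = (0/c)/3 = (⅓)*0 = 0)
(15 + G(-5))*((1 - 3)*(-5)) = (15 + 0)*((1 - 3)*(-5)) = 15*(-2*(-5)) = 15*10 = 150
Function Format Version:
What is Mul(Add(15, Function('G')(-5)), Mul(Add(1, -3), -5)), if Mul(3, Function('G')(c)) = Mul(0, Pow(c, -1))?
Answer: 150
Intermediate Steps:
Function('G')(c) = 0 (Function('G')(c) = Mul(Rational(1, 3), Mul(0, Pow(c, -1))) = Mul(Rational(1, 3), 0) = 0)
Mul(Add(15, Function('G')(-5)), Mul(Add(1, -3), -5)) = Mul(Add(15, 0), Mul(Add(1, -3), -5)) = Mul(15, Mul(-2, -5)) = Mul(15, 10) = 150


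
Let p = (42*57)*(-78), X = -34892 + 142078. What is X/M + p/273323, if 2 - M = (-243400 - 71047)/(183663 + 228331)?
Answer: 12069728059497112/311160469505 ≈ 38789.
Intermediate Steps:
X = 107186
M = 1138435/411994 (M = 2 - (-243400 - 71047)/(183663 + 228331) = 2 - (-314447)/411994 = 2 - 1*(-314447/411994) = 2 + 314447/411994 = 1138435/411994 ≈ 2.7632)
p = -186732 (p = 2394*(-78) = -186732)
X/M + p/273323 = 107186/(1138435/411994) - 186732/273323 = 107186*(411994/1138435) - 186732*1/273323 = 44159988884/1138435 - 186732/273323 = 12069728059497112/311160469505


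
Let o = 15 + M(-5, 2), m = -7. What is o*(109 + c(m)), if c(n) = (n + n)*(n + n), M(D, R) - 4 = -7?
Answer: 3660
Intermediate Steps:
M(D, R) = -3 (M(D, R) = 4 - 7 = -3)
c(n) = 4*n² (c(n) = (2*n)*(2*n) = 4*n²)
o = 12 (o = 15 - 3 = 12)
o*(109 + c(m)) = 12*(109 + 4*(-7)²) = 12*(109 + 4*49) = 12*(109 + 196) = 12*305 = 3660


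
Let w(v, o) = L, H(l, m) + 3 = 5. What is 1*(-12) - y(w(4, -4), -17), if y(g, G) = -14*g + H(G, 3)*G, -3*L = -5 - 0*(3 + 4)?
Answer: 136/3 ≈ 45.333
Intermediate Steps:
H(l, m) = 2 (H(l, m) = -3 + 5 = 2)
L = 5/3 (L = -(-5 - 0*(3 + 4))/3 = -(-5 - 0*7)/3 = -(-5 - 1*0)/3 = -(-5 + 0)/3 = -1/3*(-5) = 5/3 ≈ 1.6667)
w(v, o) = 5/3
y(g, G) = -14*g + 2*G
1*(-12) - y(w(4, -4), -17) = 1*(-12) - (-14*5/3 + 2*(-17)) = -12 - (-70/3 - 34) = -12 - 1*(-172/3) = -12 + 172/3 = 136/3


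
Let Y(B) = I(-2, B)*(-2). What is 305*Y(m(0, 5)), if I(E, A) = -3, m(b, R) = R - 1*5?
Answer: 1830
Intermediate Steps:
m(b, R) = -5 + R (m(b, R) = R - 5 = -5 + R)
Y(B) = 6 (Y(B) = -3*(-2) = 6)
305*Y(m(0, 5)) = 305*6 = 1830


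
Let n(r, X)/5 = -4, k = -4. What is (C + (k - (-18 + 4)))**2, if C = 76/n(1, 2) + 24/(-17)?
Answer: 165649/7225 ≈ 22.927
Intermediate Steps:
n(r, X) = -20 (n(r, X) = 5*(-4) = -20)
C = -443/85 (C = 76/(-20) + 24/(-17) = 76*(-1/20) + 24*(-1/17) = -19/5 - 24/17 = -443/85 ≈ -5.2118)
(C + (k - (-18 + 4)))**2 = (-443/85 + (-4 - (-18 + 4)))**2 = (-443/85 + (-4 - 1*(-14)))**2 = (-443/85 + (-4 + 14))**2 = (-443/85 + 10)**2 = (407/85)**2 = 165649/7225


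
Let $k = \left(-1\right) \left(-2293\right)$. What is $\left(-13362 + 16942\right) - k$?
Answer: $1287$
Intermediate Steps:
$k = 2293$
$\left(-13362 + 16942\right) - k = \left(-13362 + 16942\right) - 2293 = 3580 - 2293 = 1287$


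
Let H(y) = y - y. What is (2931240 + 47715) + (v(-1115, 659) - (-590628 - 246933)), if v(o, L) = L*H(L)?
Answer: 3816516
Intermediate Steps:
H(y) = 0
v(o, L) = 0 (v(o, L) = L*0 = 0)
(2931240 + 47715) + (v(-1115, 659) - (-590628 - 246933)) = (2931240 + 47715) + (0 - (-590628 - 246933)) = 2978955 + (0 - 1*(-837561)) = 2978955 + (0 + 837561) = 2978955 + 837561 = 3816516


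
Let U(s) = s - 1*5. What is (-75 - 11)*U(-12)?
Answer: 1462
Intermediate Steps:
U(s) = -5 + s (U(s) = s - 5 = -5 + s)
(-75 - 11)*U(-12) = (-75 - 11)*(-5 - 12) = -86*(-17) = 1462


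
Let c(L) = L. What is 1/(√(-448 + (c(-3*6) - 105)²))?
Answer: √14681/14681 ≈ 0.0082532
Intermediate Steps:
1/(√(-448 + (c(-3*6) - 105)²)) = 1/(√(-448 + (-3*6 - 105)²)) = 1/(√(-448 + (-18 - 105)²)) = 1/(√(-448 + (-123)²)) = 1/(√(-448 + 15129)) = 1/(√14681) = √14681/14681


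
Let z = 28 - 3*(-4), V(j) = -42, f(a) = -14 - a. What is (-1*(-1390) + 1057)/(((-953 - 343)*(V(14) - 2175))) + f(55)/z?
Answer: -24769391/14366160 ≈ -1.7241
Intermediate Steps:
z = 40 (z = 28 + 12 = 40)
(-1*(-1390) + 1057)/(((-953 - 343)*(V(14) - 2175))) + f(55)/z = (-1*(-1390) + 1057)/(((-953 - 343)*(-42 - 2175))) + (-14 - 1*55)/40 = (1390 + 1057)/((-1296*(-2217))) + (-14 - 55)*(1/40) = 2447/2873232 - 69*1/40 = 2447*(1/2873232) - 69/40 = 2447/2873232 - 69/40 = -24769391/14366160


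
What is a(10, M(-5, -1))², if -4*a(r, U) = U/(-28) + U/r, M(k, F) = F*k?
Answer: 81/12544 ≈ 0.0064573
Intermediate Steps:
a(r, U) = U/112 - U/(4*r) (a(r, U) = -(U/(-28) + U/r)/4 = -(U*(-1/28) + U/r)/4 = -(-U/28 + U/r)/4 = U/112 - U/(4*r))
a(10, M(-5, -1))² = ((1/112)*(-1*(-5))*(-28 + 10)/10)² = ((1/112)*5*(⅒)*(-18))² = (-9/112)² = 81/12544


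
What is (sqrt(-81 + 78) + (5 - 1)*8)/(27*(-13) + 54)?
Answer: -32/297 - I*sqrt(3)/297 ≈ -0.10774 - 0.0058318*I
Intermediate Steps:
(sqrt(-81 + 78) + (5 - 1)*8)/(27*(-13) + 54) = (sqrt(-3) + 4*8)/(-351 + 54) = (I*sqrt(3) + 32)/(-297) = (32 + I*sqrt(3))*(-1/297) = -32/297 - I*sqrt(3)/297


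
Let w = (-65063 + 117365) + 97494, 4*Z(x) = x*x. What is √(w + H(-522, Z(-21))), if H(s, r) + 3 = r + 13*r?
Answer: 7*√12354/2 ≈ 389.02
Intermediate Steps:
Z(x) = x²/4 (Z(x) = (x*x)/4 = x²/4)
H(s, r) = -3 + 14*r (H(s, r) = -3 + (r + 13*r) = -3 + 14*r)
w = 149796 (w = 52302 + 97494 = 149796)
√(w + H(-522, Z(-21))) = √(149796 + (-3 + 14*((¼)*(-21)²))) = √(149796 + (-3 + 14*((¼)*441))) = √(149796 + (-3 + 14*(441/4))) = √(149796 + (-3 + 3087/2)) = √(149796 + 3081/2) = √(302673/2) = 7*√12354/2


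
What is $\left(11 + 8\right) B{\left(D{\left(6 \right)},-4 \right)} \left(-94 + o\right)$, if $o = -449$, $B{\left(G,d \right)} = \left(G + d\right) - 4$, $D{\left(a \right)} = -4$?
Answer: $123804$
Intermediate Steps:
$B{\left(G,d \right)} = -4 + G + d$
$\left(11 + 8\right) B{\left(D{\left(6 \right)},-4 \right)} \left(-94 + o\right) = \left(11 + 8\right) \left(-4 - 4 - 4\right) \left(-94 - 449\right) = 19 \left(-12\right) \left(-543\right) = \left(-228\right) \left(-543\right) = 123804$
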